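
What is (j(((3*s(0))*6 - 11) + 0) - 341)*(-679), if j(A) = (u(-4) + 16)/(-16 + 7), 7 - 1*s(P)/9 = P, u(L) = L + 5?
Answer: 2095394/9 ≈ 2.3282e+5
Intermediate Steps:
u(L) = 5 + L
s(P) = 63 - 9*P
j(A) = -17/9 (j(A) = ((5 - 4) + 16)/(-16 + 7) = (1 + 16)/(-9) = 17*(-⅑) = -17/9)
(j(((3*s(0))*6 - 11) + 0) - 341)*(-679) = (-17/9 - 341)*(-679) = -3086/9*(-679) = 2095394/9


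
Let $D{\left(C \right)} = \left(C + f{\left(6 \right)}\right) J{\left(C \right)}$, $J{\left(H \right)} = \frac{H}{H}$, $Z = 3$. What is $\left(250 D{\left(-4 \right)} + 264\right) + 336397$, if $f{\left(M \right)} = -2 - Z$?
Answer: $334411$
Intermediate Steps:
$J{\left(H \right)} = 1$
$f{\left(M \right)} = -5$ ($f{\left(M \right)} = -2 - 3 = -5$)
$D{\left(C \right)} = -5 + C$ ($D{\left(C \right)} = \left(C - 5\right) 1 = \left(-5 + C\right) 1 = -5 + C$)
$\left(250 D{\left(-4 \right)} + 264\right) + 336397 = \left(250 \left(-5 - 4\right) + 264\right) + 336397 = \left(250 \left(-9\right) + 264\right) + 336397 = \left(-2250 + 264\right) + 336397 = -1986 + 336397 = 334411$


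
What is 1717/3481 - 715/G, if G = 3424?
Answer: 3390093/11918944 ≈ 0.28443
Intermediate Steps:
1717/3481 - 715/G = 1717/3481 - 715/3424 = 3390093/11918944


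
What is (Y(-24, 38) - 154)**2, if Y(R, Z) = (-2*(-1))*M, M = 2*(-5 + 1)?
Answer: 28900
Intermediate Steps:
M = -8 (M = 2*(-4) = -8)
Y(R, Z) = -16 (Y(R, Z) = -2*(-1)*(-8) = 2*(-8) = -16)
(Y(-24, 38) - 154)**2 = (-16 - 154)**2 = (-170)**2 = 28900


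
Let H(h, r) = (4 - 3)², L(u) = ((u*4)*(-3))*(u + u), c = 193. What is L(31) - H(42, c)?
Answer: -23065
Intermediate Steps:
L(u) = -24*u² (L(u) = ((4*u)*(-3))*(2*u) = (-12*u)*(2*u) = -24*u²)
H(h, r) = 1 (H(h, r) = 1² = 1)
L(31) - H(42, c) = -24*31² - 1*1 = -24*961 - 1 = -23064 - 1 = -23065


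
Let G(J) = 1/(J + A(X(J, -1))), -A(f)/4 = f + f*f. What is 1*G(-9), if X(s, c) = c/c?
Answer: -1/17 ≈ -0.058824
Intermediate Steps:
X(s, c) = 1
A(f) = -4*f - 4*f**2 (A(f) = -4*(f + f*f) = -4*(f + f**2) = -4*f - 4*f**2)
G(J) = 1/(-8 + J) (G(J) = 1/(J - 4*1*(1 + 1)) = 1/(J - 4*1*2) = 1/(J - 8) = 1/(-8 + J))
1*G(-9) = 1/(-8 - 9) = 1/(-17) = 1*(-1/17) = -1/17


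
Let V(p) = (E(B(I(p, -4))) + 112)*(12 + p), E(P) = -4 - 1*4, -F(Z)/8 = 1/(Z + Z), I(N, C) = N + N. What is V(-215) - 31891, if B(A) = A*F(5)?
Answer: -53003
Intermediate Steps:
I(N, C) = 2*N
F(Z) = -4/Z (F(Z) = -8/(Z + Z) = -8*1/(2*Z) = -4/Z)
B(A) = -4*A/5 (B(A) = A*(-4/5) = A*(-4*⅕) = A*(-⅘) = -4*A/5)
E(P) = -8 (E(P) = -4 - 4 = -8)
V(p) = 1248 + 104*p (V(p) = (-8 + 112)*(12 + p) = 104*(12 + p) = 1248 + 104*p)
V(-215) - 31891 = (1248 + 104*(-215)) - 31891 = (1248 - 22360) - 31891 = -21112 - 31891 = -53003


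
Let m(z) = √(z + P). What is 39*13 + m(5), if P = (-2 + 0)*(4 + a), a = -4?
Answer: 507 + √5 ≈ 509.24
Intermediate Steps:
P = 0 (P = (-2 + 0)*(4 - 4) = -2*0 = 0)
m(z) = √z (m(z) = √(z + 0) = √z)
39*13 + m(5) = 39*13 + √5 = 507 + √5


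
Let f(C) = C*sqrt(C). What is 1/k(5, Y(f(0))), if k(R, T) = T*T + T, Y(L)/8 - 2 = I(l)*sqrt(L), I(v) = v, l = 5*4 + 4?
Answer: 1/272 ≈ 0.0036765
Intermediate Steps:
l = 24 (l = 20 + 4 = 24)
f(C) = C**(3/2)
Y(L) = 16 + 192*sqrt(L) (Y(L) = 16 + 8*(24*sqrt(L)) = 16 + 192*sqrt(L))
k(R, T) = T + T**2 (k(R, T) = T**2 + T = T + T**2)
1/k(5, Y(f(0))) = 1/((16 + 192*sqrt(0**(3/2)))*(1 + (16 + 192*sqrt(0**(3/2))))) = 1/((16 + 192*sqrt(0))*(1 + (16 + 192*sqrt(0)))) = 1/((16 + 192*0)*(1 + (16 + 192*0))) = 1/((16 + 0)*(1 + (16 + 0))) = 1/(16*(1 + 16)) = 1/(16*17) = 1/272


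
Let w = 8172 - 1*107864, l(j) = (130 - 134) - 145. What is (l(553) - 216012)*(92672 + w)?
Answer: 1517450220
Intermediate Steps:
l(j) = -149 (l(j) = -4 - 145 = -149)
w = -99692 (w = 8172 - 107864 = -99692)
(l(553) - 216012)*(92672 + w) = (-149 - 216012)*(92672 - 99692) = -216161*(-7020) = 1517450220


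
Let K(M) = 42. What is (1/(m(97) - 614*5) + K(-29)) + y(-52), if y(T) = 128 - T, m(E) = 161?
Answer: 645797/2909 ≈ 222.00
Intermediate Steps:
(1/(m(97) - 614*5) + K(-29)) + y(-52) = (1/(161 - 614*5) + 42) + (128 - 1*(-52)) = (1/(161 - 3070) + 42) + (128 + 52) = (1/(-2909) + 42) + 180 = (-1/2909 + 42) + 180 = 122177/2909 + 180 = 645797/2909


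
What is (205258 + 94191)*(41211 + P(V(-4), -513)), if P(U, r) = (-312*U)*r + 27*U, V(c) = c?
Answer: -179406184329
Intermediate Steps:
P(U, r) = 27*U - 312*U*r (P(U, r) = -312*U*r + 27*U = 27*U - 312*U*r)
(205258 + 94191)*(41211 + P(V(-4), -513)) = (205258 + 94191)*(41211 + 3*(-4)*(9 - 104*(-513))) = 299449*(41211 + 3*(-4)*(9 + 53352)) = 299449*(41211 + 3*(-4)*53361) = 299449*(41211 - 640332) = 299449*(-599121) = -179406184329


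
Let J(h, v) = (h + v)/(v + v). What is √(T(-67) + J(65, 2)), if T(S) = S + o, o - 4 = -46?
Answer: 3*I*√41/2 ≈ 9.6047*I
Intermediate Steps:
o = -42 (o = 4 - 46 = -42)
J(h, v) = (h + v)/(2*v) (J(h, v) = (h + v)/((2*v)) = (h + v)*(1/(2*v)) = (h + v)/(2*v))
T(S) = -42 + S (T(S) = S - 42 = -42 + S)
√(T(-67) + J(65, 2)) = √((-42 - 67) + (½)*(65 + 2)/2) = √(-109 + (½)*(½)*67) = √(-109 + 67/4) = √(-369/4) = 3*I*√41/2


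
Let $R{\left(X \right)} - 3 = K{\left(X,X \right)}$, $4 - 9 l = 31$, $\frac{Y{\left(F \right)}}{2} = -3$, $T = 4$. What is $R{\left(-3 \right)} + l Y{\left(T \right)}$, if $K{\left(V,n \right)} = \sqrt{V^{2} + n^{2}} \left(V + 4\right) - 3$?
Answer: $18 + 3 \sqrt{2} \approx 22.243$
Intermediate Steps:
$Y{\left(F \right)} = -6$ ($Y{\left(F \right)} = 2 \left(-3\right) = -6$)
$l = -3$ ($l = \frac{4}{9} - \frac{31}{9} = -3$)
$K{\left(V,n \right)} = -3 + \sqrt{V^{2} + n^{2}} \left(4 + V\right)$ ($K{\left(V,n \right)} = \sqrt{V^{2} + n^{2}} \left(4 + V\right) - 3 = -3 + \sqrt{V^{2} + n^{2}} \left(4 + V\right)$)
$R{\left(X \right)} = 4 \sqrt{2} \sqrt{X^{2}} + X \sqrt{2} \sqrt{X^{2}}$ ($R{\left(X \right)} = 3 + \left(-3 + 4 \sqrt{X^{2} + X^{2}} + X \sqrt{X^{2} + X^{2}}\right) = 3 + \left(-3 + 4 \sqrt{2 X^{2}} + X \sqrt{2 X^{2}}\right) = 3 + \left(-3 + 4 \sqrt{2} \sqrt{X^{2}} + X \sqrt{2} \sqrt{X^{2}}\right) = 4 \sqrt{2} \sqrt{X^{2}} + X \sqrt{2} \sqrt{X^{2}}$)
$R{\left(-3 \right)} + l Y{\left(T \right)} = \sqrt{2} \sqrt{\left(-3\right)^{2}} \left(4 - 3\right) - -18 = \sqrt{2} \sqrt{9} \cdot 1 + 18 = \sqrt{2} \cdot 3 \cdot 1 + 18 = 3 \sqrt{2} + 18 = 18 + 3 \sqrt{2}$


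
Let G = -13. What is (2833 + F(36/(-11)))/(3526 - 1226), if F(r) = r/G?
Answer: 81031/65780 ≈ 1.2318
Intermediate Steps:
F(r) = -r/13 (F(r) = r/(-13) = r*(-1/13) = -r/13)
(2833 + F(36/(-11)))/(3526 - 1226) = (2833 - 36/(13*(-11)))/(3526 - 1226) = (2833 - 36*(-1)/(13*11))/2300 = (2833 - 1/13*(-36/11))*(1/2300) = (2833 + 36/143)*(1/2300) = (405155/143)*(1/2300) = 81031/65780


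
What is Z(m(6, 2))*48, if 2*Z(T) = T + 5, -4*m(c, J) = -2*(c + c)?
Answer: 264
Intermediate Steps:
m(c, J) = c (m(c, J) = -(-1)*(c + c)/2 = -(-1)*2*c/2 = -(-1)*c = c)
Z(T) = 5/2 + T/2 (Z(T) = (T + 5)/2 = (5 + T)/2 = 5/2 + T/2)
Z(m(6, 2))*48 = (5/2 + (½)*6)*48 = (5/2 + 3)*48 = (11/2)*48 = 264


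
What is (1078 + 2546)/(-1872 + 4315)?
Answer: 3624/2443 ≈ 1.4834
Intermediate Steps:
(1078 + 2546)/(-1872 + 4315) = 3624/2443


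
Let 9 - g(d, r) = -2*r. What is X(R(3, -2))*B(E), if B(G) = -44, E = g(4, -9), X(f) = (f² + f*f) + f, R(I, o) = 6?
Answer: -3432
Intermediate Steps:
g(d, r) = 9 + 2*r (g(d, r) = 9 - (-2)*r = 9 + 2*r)
X(f) = f + 2*f² (X(f) = (f² + f²) + f = 2*f² + f = f + 2*f²)
E = -9 (E = 9 + 2*(-9) = 9 - 18 = -9)
X(R(3, -2))*B(E) = (6*(1 + 2*6))*(-44) = (6*(1 + 12))*(-44) = (6*13)*(-44) = 78*(-44) = -3432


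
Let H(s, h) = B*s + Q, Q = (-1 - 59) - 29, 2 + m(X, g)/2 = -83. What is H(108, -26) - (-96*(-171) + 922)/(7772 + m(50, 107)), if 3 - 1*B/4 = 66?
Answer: -103794974/3801 ≈ -27307.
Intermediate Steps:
m(X, g) = -170 (m(X, g) = -4 + 2*(-83) = -4 - 166 = -170)
B = -252 (B = 12 - 4*66 = 12 - 264 = -252)
Q = -89 (Q = -60 - 29 = -89)
H(s, h) = -89 - 252*s (H(s, h) = -252*s - 89 = -89 - 252*s)
H(108, -26) - (-96*(-171) + 922)/(7772 + m(50, 107)) = (-89 - 252*108) - (-96*(-171) + 922)/(7772 - 170) = (-89 - 27216) - (16416 + 922)/7602 = -27305 - 17338/7602 = -27305 - 1*8669/3801 = -27305 - 8669/3801 = -103794974/3801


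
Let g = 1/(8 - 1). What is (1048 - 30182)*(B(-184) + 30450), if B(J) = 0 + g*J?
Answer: -886364492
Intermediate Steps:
g = ⅐ (g = 1/7 = ⅐ ≈ 0.14286)
B(J) = J/7 (B(J) = 0 + J/7 = J/7)
(1048 - 30182)*(B(-184) + 30450) = (1048 - 30182)*((⅐)*(-184) + 30450) = -29134*(-184/7 + 30450) = -29134*212966/7 = -886364492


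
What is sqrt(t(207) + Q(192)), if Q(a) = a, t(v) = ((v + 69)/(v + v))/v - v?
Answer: I*sqrt(642597)/207 ≈ 3.8726*I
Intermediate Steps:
t(v) = -v + (69 + v)/(2*v**2) (t(v) = ((69 + v)/((2*v)))/v - v = ((69 + v)*(1/(2*v)))/v - v = ((69 + v)/(2*v))/v - v = (69 + v)/(2*v**2) - v = -v + (69 + v)/(2*v**2))
sqrt(t(207) + Q(192)) = sqrt((1/2)*(69 + 207 - 2*207**3)/207**2 + 192) = sqrt((1/2)*(1/42849)*(69 + 207 - 2*8869743) + 192) = sqrt((1/2)*(1/42849)*(69 + 207 - 17739486) + 192) = sqrt((1/2)*(1/42849)*(-17739210) + 192) = sqrt(-128545/621 + 192) = sqrt(-9313/621) = I*sqrt(642597)/207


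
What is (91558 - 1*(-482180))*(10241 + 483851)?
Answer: 283479355896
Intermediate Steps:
(91558 - 1*(-482180))*(10241 + 483851) = (91558 + 482180)*494092 = 573738*494092 = 283479355896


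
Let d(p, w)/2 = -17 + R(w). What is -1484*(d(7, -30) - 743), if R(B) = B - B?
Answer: 1153068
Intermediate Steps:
R(B) = 0
d(p, w) = -34 (d(p, w) = 2*(-17 + 0) = 2*(-17) = -34)
-1484*(d(7, -30) - 743) = -1484*(-34 - 743) = -1484*(-777) = 1153068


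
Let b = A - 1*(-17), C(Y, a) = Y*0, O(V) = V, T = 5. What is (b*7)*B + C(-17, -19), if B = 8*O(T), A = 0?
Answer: 4760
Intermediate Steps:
C(Y, a) = 0
b = 17 (b = 0 - 1*(-17) = 0 + 17 = 17)
B = 40 (B = 8*5 = 40)
(b*7)*B + C(-17, -19) = (17*7)*40 + 0 = 119*40 + 0 = 4760 + 0 = 4760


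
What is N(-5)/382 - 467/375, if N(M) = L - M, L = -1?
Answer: -88447/71625 ≈ -1.2349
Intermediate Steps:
N(M) = -1 - M
N(-5)/382 - 467/375 = (-1 - 1*(-5))/382 - 467/375 = (-1 + 5)*(1/382) - 467*1/375 = 4*(1/382) - 467/375 = 2/191 - 467/375 = -88447/71625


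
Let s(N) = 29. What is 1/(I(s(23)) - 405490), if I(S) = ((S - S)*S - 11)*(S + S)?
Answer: -1/406128 ≈ -2.4623e-6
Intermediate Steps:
I(S) = -22*S (I(S) = (0*S - 11)*(2*S) = (0 - 11)*(2*S) = -22*S)
1/(I(s(23)) - 405490) = 1/(-22*29 - 405490) = 1/(-638 - 405490) = 1/(-406128) = -1/406128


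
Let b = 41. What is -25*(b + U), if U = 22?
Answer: -1575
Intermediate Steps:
-25*(b + U) = -25*(41 + 22) = -25*63 = -1575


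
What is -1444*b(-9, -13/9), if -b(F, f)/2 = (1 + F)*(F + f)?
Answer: 2171776/9 ≈ 2.4131e+5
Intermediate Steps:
b(F, f) = -2*(1 + F)*(F + f)
-1444*b(-9, -13/9) = -1444*(-2*(-9) - (-26)/9 - 2*(-9)² - 2*(-9)*(-13/9)) = -1444*(18 - (-26)/9 - 2*81 - 2*(-9)*(-13*⅑)) = -1444*(18 - 2*(-13/9) - 162 - 2*(-9)*(-13/9)) = -1444*(18 + 26/9 - 162 - 26) = -1444*(-1504/9) = 2171776/9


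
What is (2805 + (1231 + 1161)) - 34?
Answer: 5163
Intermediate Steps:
(2805 + (1231 + 1161)) - 34 = (2805 + 2392) - 34 = 5197 - 34 = 5163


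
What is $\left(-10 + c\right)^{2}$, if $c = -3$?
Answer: $169$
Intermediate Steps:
$\left(-10 + c\right)^{2} = \left(-10 - 3\right)^{2} = \left(-13\right)^{2} = 169$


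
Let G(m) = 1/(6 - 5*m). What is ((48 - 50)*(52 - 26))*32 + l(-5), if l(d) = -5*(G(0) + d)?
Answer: -9839/6 ≈ -1639.8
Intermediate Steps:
l(d) = -5/6 - 5*d (l(d) = -5*(-1/(-6 + 5*0) + d) = -5*(-1/(-6 + 0) + d) = -5*(-1/(-6) + d) = -5*(-1*(-1/6) + d) = -5*(1/6 + d) = -5/6 - 5*d)
((48 - 50)*(52 - 26))*32 + l(-5) = ((48 - 50)*(52 - 26))*32 + (-5/6 - 5*(-5)) = -2*26*32 + (-5/6 + 25) = -52*32 + 145/6 = -1664 + 145/6 = -9839/6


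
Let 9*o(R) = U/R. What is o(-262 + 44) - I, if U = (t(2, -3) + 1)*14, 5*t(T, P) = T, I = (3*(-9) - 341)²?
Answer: -664254769/4905 ≈ -1.3542e+5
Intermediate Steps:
I = 135424 (I = (-27 - 341)² = (-368)² = 135424)
t(T, P) = T/5
U = 98/5 (U = ((⅕)*2 + 1)*14 = (⅖ + 1)*14 = (7/5)*14 = 98/5 ≈ 19.600)
o(R) = 98/(45*R) (o(R) = (98/(5*R))/9 = 98/(45*R))
o(-262 + 44) - I = 98/(45*(-262 + 44)) - 1*135424 = (98/45)/(-218) - 135424 = (98/45)*(-1/218) - 135424 = -49/4905 - 135424 = -664254769/4905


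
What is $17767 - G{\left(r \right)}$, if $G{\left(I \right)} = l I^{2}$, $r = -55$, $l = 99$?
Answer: $-281708$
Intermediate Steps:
$G{\left(I \right)} = 99 I^{2}$
$17767 - G{\left(r \right)} = 17767 - 99 \left(-55\right)^{2} = 17767 - 99 \cdot 3025 = 17767 - 299475 = -281708$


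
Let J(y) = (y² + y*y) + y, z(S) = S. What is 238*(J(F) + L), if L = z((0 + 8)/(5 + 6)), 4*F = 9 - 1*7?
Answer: 4522/11 ≈ 411.09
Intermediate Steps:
F = ½ (F = (9 - 1*7)/4 = (9 - 7)/4 = (¼)*2 = ½ ≈ 0.50000)
L = 8/11 (L = (0 + 8)/(5 + 6) = 8/11 ≈ 0.72727)
J(y) = y + 2*y² (J(y) = (y² + y²) + y = 2*y² + y = y + 2*y²)
238*(J(F) + L) = 238*((1 + 2*(½))/2 + 8/11) = 238*((1 + 1)/2 + 8/11) = 238*((½)*2 + 8/11) = 238*(1 + 8/11) = 238*(19/11) = 4522/11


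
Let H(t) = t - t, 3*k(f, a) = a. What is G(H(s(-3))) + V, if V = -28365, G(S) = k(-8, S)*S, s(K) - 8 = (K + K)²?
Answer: -28365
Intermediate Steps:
s(K) = 8 + 4*K² (s(K) = 8 + (K + K)² = 8 + (2*K)² = 8 + 4*K²)
k(f, a) = a/3
H(t) = 0
G(S) = S²/3 (G(S) = (S/3)*S = S²/3)
G(H(s(-3))) + V = (⅓)*0² - 28365 = (⅓)*0 - 28365 = 0 - 28365 = -28365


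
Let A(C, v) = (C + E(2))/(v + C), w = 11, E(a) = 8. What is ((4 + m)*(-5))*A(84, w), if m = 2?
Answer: -552/19 ≈ -29.053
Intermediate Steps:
A(C, v) = (8 + C)/(C + v) (A(C, v) = (C + 8)/(v + C) = (8 + C)/(C + v))
((4 + m)*(-5))*A(84, w) = ((4 + 2)*(-5))*((8 + 84)/(84 + 11)) = (6*(-5))*(92/95) = -6*92/19 = -30*92/95 = -552/19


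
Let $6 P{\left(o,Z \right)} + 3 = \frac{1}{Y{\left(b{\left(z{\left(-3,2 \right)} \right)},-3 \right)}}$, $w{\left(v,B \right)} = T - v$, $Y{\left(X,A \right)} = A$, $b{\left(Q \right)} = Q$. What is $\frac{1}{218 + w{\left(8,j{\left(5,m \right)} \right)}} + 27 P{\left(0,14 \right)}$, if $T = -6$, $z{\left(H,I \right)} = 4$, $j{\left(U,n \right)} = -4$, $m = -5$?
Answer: $- \frac{3059}{204} \approx -14.995$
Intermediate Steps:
$w{\left(v,B \right)} = -6 - v$
$P{\left(o,Z \right)} = - \frac{5}{9}$ ($P{\left(o,Z \right)} = - \frac{1}{2} + \frac{1}{6 \left(-3\right)} = - \frac{1}{2} + \frac{1}{6} \left(- \frac{1}{3}\right) = - \frac{1}{2} - \frac{1}{18} = - \frac{5}{9}$)
$\frac{1}{218 + w{\left(8,j{\left(5,m \right)} \right)}} + 27 P{\left(0,14 \right)} = \frac{1}{218 - 14} + 27 \left(- \frac{5}{9}\right) = \frac{1}{218 - 14} - 15 = \frac{1}{204} - 15 = - \frac{3059}{204}$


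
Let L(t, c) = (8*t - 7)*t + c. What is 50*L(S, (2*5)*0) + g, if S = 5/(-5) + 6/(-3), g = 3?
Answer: 4653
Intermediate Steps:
S = -3 (S = 5*(-1/5) + 6*(-1/3) = -1 - 2 = -3)
L(t, c) = c + t*(-7 + 8*t) (L(t, c) = (-7 + 8*t)*t + c = t*(-7 + 8*t) + c = c + t*(-7 + 8*t))
50*L(S, (2*5)*0) + g = 50*((2*5)*0 - 7*(-3) + 8*(-3)**2) + 3 = 50*(10*0 + 21 + 8*9) + 3 = 50*(0 + 21 + 72) + 3 = 50*93 + 3 = 4650 + 3 = 4653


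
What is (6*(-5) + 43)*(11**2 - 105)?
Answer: 208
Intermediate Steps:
(6*(-5) + 43)*(11**2 - 105) = (-30 + 43)*(121 - 105) = 13*16 = 208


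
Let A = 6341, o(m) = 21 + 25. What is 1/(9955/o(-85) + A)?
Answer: 46/301641 ≈ 0.00015250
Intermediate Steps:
o(m) = 46
1/(9955/o(-85) + A) = 1/(9955/46 + 6341) = 1/(301641/46) = 46/301641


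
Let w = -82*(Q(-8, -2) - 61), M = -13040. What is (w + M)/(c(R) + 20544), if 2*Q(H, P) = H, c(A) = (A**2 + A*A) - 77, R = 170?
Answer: -2570/26089 ≈ -0.098509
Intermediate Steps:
c(A) = -77 + 2*A**2 (c(A) = (A**2 + A**2) - 77 = 2*A**2 - 77 = -77 + 2*A**2)
Q(H, P) = H/2
w = 5330 (w = -82*((1/2)*(-8) - 61) = -82*(-4 - 61) = -82*(-65) = 5330)
(w + M)/(c(R) + 20544) = (5330 - 13040)/((-77 + 2*170**2) + 20544) = -7710/((-77 + 2*28900) + 20544) = -7710/((-77 + 57800) + 20544) = -7710/(57723 + 20544) = -7710/78267 = -7710*1/78267 = -2570/26089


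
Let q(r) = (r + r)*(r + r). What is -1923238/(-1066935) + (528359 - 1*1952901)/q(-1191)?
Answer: 1565402087857/1008951350490 ≈ 1.5515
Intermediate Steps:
q(r) = 4*r² (q(r) = (2*r)*(2*r) = 4*r²)
-1923238/(-1066935) + (528359 - 1*1952901)/q(-1191) = -1923238/(-1066935) + (528359 - 1*1952901)/((4*(-1191)²)) = -1923238*(-1/1066935) + (528359 - 1952901)/((4*1418481)) = 1923238/1066935 - 1424542/5673924 = 1923238/1066935 - 1424542*1/5673924 = 1923238/1066935 - 712271/2836962 = 1565402087857/1008951350490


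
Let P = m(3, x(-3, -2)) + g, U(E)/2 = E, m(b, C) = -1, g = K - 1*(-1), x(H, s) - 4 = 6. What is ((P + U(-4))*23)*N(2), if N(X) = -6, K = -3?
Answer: 1518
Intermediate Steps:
x(H, s) = 10 (x(H, s) = 4 + 6 = 10)
g = -2 (g = -3 - 1*(-1) = -3 + 1 = -2)
U(E) = 2*E
P = -3 (P = -1 - 2 = -3)
((P + U(-4))*23)*N(2) = ((-3 + 2*(-4))*23)*(-6) = ((-3 - 8)*23)*(-6) = -11*23*(-6) = -253*(-6) = 1518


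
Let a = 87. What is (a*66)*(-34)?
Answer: -195228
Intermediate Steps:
(a*66)*(-34) = (87*66)*(-34) = 5742*(-34) = -195228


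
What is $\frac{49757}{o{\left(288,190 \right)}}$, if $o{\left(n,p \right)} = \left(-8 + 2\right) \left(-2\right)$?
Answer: $\frac{49757}{12} \approx 4146.4$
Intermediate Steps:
$o{\left(n,p \right)} = 12$ ($o{\left(n,p \right)} = \left(-6\right) \left(-2\right) = 12$)
$\frac{49757}{o{\left(288,190 \right)}} = \frac{49757}{12}$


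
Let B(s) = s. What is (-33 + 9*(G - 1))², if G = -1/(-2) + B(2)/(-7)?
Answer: 314721/196 ≈ 1605.7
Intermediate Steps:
G = 3/14 (G = -1/(-2) + 2/(-7) = -1*(-½) + 2*(-⅐) = ½ - 2/7 = 3/14 ≈ 0.21429)
(-33 + 9*(G - 1))² = (-33 + 9*(3/14 - 1))² = (-33 + 9*(-11/14))² = (-33 - 99/14)² = (-561/14)² = 314721/196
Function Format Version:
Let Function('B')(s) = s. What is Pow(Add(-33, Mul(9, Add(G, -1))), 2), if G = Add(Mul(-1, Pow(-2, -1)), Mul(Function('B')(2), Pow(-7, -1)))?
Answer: Rational(314721, 196) ≈ 1605.7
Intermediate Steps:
G = Rational(3, 14) (G = Add(Mul(-1, Pow(-2, -1)), Mul(2, Pow(-7, -1))) = Add(Mul(-1, Rational(-1, 2)), Mul(2, Rational(-1, 7))) = Add(Rational(1, 2), Rational(-2, 7)) = Rational(3, 14) ≈ 0.21429)
Pow(Add(-33, Mul(9, Add(G, -1))), 2) = Pow(Add(-33, Mul(9, Add(Rational(3, 14), -1))), 2) = Pow(Add(-33, Mul(9, Rational(-11, 14))), 2) = Pow(Add(-33, Rational(-99, 14)), 2) = Pow(Rational(-561, 14), 2) = Rational(314721, 196)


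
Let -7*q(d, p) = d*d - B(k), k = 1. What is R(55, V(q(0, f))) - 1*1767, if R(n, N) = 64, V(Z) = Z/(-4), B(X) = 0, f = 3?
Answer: -1703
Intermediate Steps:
q(d, p) = -d²/7 (q(d, p) = -(d*d - 1*0)/7 = -(d² + 0)/7 = -d²/7)
V(Z) = -Z/4 (V(Z) = Z*(-¼) = -Z/4)
R(55, V(q(0, f))) - 1*1767 = 64 - 1*1767 = 64 - 1767 = -1703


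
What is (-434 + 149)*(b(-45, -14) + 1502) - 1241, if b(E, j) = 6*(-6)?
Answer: -419051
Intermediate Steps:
b(E, j) = -36
(-434 + 149)*(b(-45, -14) + 1502) - 1241 = (-434 + 149)*(-36 + 1502) - 1241 = -285*1466 - 1241 = -417810 - 1241 = -419051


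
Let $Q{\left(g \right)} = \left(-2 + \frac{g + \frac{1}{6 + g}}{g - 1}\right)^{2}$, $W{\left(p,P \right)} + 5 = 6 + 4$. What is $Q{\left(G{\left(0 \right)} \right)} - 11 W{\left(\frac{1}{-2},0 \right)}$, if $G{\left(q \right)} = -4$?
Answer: $- \frac{5331}{100} \approx -53.31$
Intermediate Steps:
$W{\left(p,P \right)} = 5$ ($W{\left(p,P \right)} = -5 + \left(6 + 4\right) = -5 + 10 = 5$)
$Q{\left(g \right)} = \left(-2 + \frac{g + \frac{1}{6 + g}}{-1 + g}\right)^{2}$
$Q{\left(G{\left(0 \right)} \right)} - 11 W{\left(\frac{1}{-2},0 \right)} = \frac{\left(-13 + \left(-4\right)^{2} + 4 \left(-4\right)\right)^{2}}{\left(-1 - 4\right)^{2} \left(6 - 4\right)^{2}} - 55 = \frac{\left(-13 + 16 - 16\right)^{2}}{25 \cdot 4} - 55 = \frac{1}{25} \cdot \frac{1}{4} \left(-13\right)^{2} - 55 = \frac{1}{25} \cdot \frac{1}{4} \cdot 169 - 55 = \frac{169}{100} - 55 = - \frac{5331}{100}$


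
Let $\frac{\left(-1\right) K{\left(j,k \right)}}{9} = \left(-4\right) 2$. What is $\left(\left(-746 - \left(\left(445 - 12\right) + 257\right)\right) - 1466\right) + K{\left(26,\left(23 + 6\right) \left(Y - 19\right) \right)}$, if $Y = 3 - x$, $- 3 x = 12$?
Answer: $-2830$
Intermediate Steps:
$x = -4$ ($x = \left(- \frac{1}{3}\right) 12 = -4$)
$Y = 7$ ($Y = 3 - -4 = 3 + 4 = 7$)
$K{\left(j,k \right)} = 72$ ($K{\left(j,k \right)} = - 9 \left(\left(-4\right) 2\right) = \left(-9\right) \left(-8\right) = 72$)
$\left(\left(-746 - \left(\left(445 - 12\right) + 257\right)\right) - 1466\right) + K{\left(26,\left(23 + 6\right) \left(Y - 19\right) \right)} = \left(\left(-746 - \left(\left(445 - 12\right) + 257\right)\right) - 1466\right) + 72 = \left(\left(-746 - \left(433 + 257\right)\right) - 1466\right) + 72 = \left(\left(-746 - 690\right) - 1466\right) + 72 = \left(-1436 - 1466\right) + 72 = -2902 + 72 = -2830$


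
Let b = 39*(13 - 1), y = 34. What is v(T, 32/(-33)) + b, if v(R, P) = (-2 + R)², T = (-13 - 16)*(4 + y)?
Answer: 1219284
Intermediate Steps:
T = -1102 (T = (-13 - 16)*(4 + 34) = -29*38 = -1102)
b = 468 (b = 39*12 = 468)
v(T, 32/(-33)) + b = (-2 - 1102)² + 468 = (-1104)² + 468 = 1218816 + 468 = 1219284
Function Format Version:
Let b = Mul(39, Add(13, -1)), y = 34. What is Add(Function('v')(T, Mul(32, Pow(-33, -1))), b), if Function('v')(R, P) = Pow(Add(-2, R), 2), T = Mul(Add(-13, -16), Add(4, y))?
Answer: 1219284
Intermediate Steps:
T = -1102 (T = Mul(Add(-13, -16), Add(4, 34)) = Mul(-29, 38) = -1102)
b = 468 (b = Mul(39, 12) = 468)
Add(Function('v')(T, Mul(32, Pow(-33, -1))), b) = Add(Pow(Add(-2, -1102), 2), 468) = Add(Pow(-1104, 2), 468) = Add(1218816, 468) = 1219284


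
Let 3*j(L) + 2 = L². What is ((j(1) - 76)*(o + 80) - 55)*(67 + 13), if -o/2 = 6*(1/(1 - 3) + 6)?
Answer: -269680/3 ≈ -89893.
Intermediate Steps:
o = -66 (o = -12*(1/(1 - 3) + 6) = -12*(1/(-2) + 6) = -12*(-½ + 6) = -12*11/2 = -2*33 = -66)
j(L) = -⅔ + L²/3
((j(1) - 76)*(o + 80) - 55)*(67 + 13) = (((-⅔ + (⅓)*1²) - 76)*(-66 + 80) - 55)*(67 + 13) = (((-⅔ + (⅓)*1) - 76)*14 - 55)*80 = (((-⅔ + ⅓) - 76)*14 - 55)*80 = ((-⅓ - 76)*14 - 55)*80 = (-229/3*14 - 55)*80 = (-3206/3 - 55)*80 = -3371/3*80 = -269680/3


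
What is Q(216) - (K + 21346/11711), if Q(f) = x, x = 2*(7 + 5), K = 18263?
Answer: -213618275/11711 ≈ -18241.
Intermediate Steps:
x = 24 (x = 2*12 = 24)
Q(f) = 24
Q(216) - (K + 21346/11711) = 24 - (18263 + 21346/11711) = 24 - 1*213899339/11711 = 24 - 213899339/11711 = -213618275/11711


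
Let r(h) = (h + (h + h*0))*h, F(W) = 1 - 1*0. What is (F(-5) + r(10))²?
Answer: 40401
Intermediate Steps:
F(W) = 1 (F(W) = 1 + 0 = 1)
r(h) = 2*h² (r(h) = (h + (h + 0))*h = (h + h)*h = (2*h)*h = 2*h²)
(F(-5) + r(10))² = (1 + 2*10²)² = (1 + 2*100)² = (1 + 200)² = 201² = 40401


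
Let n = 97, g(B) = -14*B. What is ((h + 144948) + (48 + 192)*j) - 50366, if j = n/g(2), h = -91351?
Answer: 16797/7 ≈ 2399.6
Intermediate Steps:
j = -97/28 (j = 97/((-14*2)) = 97/(-28) = 97*(-1/28) = -97/28 ≈ -3.4643)
((h + 144948) + (48 + 192)*j) - 50366 = ((-91351 + 144948) + (48 + 192)*(-97/28)) - 50366 = (53597 + 240*(-97/28)) - 50366 = (53597 - 5820/7) - 50366 = 369359/7 - 50366 = 16797/7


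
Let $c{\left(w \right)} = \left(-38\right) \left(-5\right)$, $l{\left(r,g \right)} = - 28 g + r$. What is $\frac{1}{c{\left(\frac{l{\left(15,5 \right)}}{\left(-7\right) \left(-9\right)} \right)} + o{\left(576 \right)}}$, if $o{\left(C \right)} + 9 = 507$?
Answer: $\frac{1}{688} \approx 0.0014535$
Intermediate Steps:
$l{\left(r,g \right)} = r - 28 g$
$c{\left(w \right)} = 190$
$o{\left(C \right)} = 498$ ($o{\left(C \right)} = -9 + 507 = 498$)
$\frac{1}{c{\left(\frac{l{\left(15,5 \right)}}{\left(-7\right) \left(-9\right)} \right)} + o{\left(576 \right)}} = \frac{1}{190 + 498} = \frac{1}{688}$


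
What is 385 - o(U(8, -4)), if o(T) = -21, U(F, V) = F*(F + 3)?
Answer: 406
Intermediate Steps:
U(F, V) = F*(3 + F)
385 - o(U(8, -4)) = 385 - 1*(-21) = 385 + 21 = 406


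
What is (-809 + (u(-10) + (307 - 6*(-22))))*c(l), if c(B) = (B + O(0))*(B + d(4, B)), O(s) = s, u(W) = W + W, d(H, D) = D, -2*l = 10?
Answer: -19500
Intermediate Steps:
l = -5 (l = -1/2*10 = -5)
u(W) = 2*W
c(B) = 2*B**2 (c(B) = (B + 0)*(B + B) = B*(2*B) = 2*B**2)
(-809 + (u(-10) + (307 - 6*(-22))))*c(l) = (-809 + (2*(-10) + (307 - 6*(-22))))*(2*(-5)**2) = (-809 + (-20 + (307 + 132)))*(2*25) = (-809 + (-20 + 439))*50 = (-809 + 419)*50 = -390*50 = -19500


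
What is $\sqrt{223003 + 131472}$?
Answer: $5 \sqrt{14179} \approx 595.38$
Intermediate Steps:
$\sqrt{223003 + 131472} = \sqrt{354475} = 5 \sqrt{14179}$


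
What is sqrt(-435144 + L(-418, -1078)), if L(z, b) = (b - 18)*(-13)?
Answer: 4*I*sqrt(26306) ≈ 648.76*I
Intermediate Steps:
L(z, b) = 234 - 13*b (L(z, b) = (-18 + b)*(-13) = 234 - 13*b)
sqrt(-435144 + L(-418, -1078)) = sqrt(-435144 + (234 - 13*(-1078))) = sqrt(-435144 + (234 + 14014)) = sqrt(-435144 + 14248) = sqrt(-420896) = 4*I*sqrt(26306)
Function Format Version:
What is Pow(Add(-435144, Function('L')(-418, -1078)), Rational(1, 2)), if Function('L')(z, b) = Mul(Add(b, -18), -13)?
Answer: Mul(4, I, Pow(26306, Rational(1, 2))) ≈ Mul(648.76, I)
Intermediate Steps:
Function('L')(z, b) = Add(234, Mul(-13, b)) (Function('L')(z, b) = Mul(Add(-18, b), -13) = Add(234, Mul(-13, b)))
Pow(Add(-435144, Function('L')(-418, -1078)), Rational(1, 2)) = Pow(Add(-435144, Add(234, Mul(-13, -1078))), Rational(1, 2)) = Pow(Add(-435144, Add(234, 14014)), Rational(1, 2)) = Pow(Add(-435144, 14248), Rational(1, 2)) = Pow(-420896, Rational(1, 2)) = Mul(4, I, Pow(26306, Rational(1, 2)))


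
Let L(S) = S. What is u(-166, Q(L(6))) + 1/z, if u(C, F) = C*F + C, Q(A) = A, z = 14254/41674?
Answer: -8260737/7127 ≈ -1159.1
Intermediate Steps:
z = 7127/20837 (z = 14254*(1/41674) = 7127/20837 ≈ 0.34204)
u(C, F) = C + C*F
u(-166, Q(L(6))) + 1/z = -166*(1 + 6) + 1/(7127/20837) = -166*7 + 20837/7127 = -1162 + 20837/7127 = -8260737/7127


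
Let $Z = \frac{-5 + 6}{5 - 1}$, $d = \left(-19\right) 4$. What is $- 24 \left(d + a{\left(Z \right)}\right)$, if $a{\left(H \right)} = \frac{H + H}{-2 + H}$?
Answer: $\frac{12816}{7} \approx 1830.9$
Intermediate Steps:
$d = -76$
$Z = \frac{1}{4}$ ($Z = 1 \cdot \frac{1}{4} = \frac{1}{4} \approx 0.25$)
$a{\left(H \right)} = \frac{2 H}{-2 + H}$
$- 24 \left(d + a{\left(Z \right)}\right) = - 24 \left(-76 + 2 \cdot \frac{1}{4} \frac{1}{-2 + \frac{1}{4}}\right) = - 24 \left(-76 + 2 \cdot \frac{1}{4} \frac{1}{- \frac{7}{4}}\right) = - 24 \left(-76 + 2 \cdot \frac{1}{4} \left(- \frac{4}{7}\right)\right) = - 24 \left(-76 - \frac{2}{7}\right) = \left(-24\right) \left(- \frac{534}{7}\right) = \frac{12816}{7}$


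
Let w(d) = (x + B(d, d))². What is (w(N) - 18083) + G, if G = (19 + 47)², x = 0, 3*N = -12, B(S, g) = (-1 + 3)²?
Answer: -13711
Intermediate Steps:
B(S, g) = 4 (B(S, g) = 2² = 4)
N = -4 (N = (⅓)*(-12) = -4)
G = 4356 (G = 66² = 4356)
w(d) = 16 (w(d) = (0 + 4)² = 4² = 16)
(w(N) - 18083) + G = (16 - 18083) + 4356 = -18067 + 4356 = -13711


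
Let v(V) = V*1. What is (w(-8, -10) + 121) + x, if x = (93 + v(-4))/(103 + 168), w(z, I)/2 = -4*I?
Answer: 54560/271 ≈ 201.33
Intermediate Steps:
w(z, I) = -8*I (w(z, I) = 2*(-4*I) = -8*I)
v(V) = V
x = 89/271 (x = (93 - 4)/(103 + 168) = 89/271 ≈ 0.32841)
(w(-8, -10) + 121) + x = (-8*(-10) + 121) + 89/271 = (80 + 121) + 89/271 = 201 + 89/271 = 54560/271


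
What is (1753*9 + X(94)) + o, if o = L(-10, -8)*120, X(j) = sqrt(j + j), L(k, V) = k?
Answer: 14577 + 2*sqrt(47) ≈ 14591.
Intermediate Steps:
X(j) = sqrt(2)*sqrt(j) (X(j) = sqrt(2*j) = sqrt(2)*sqrt(j))
o = -1200 (o = -10*120 = -1200)
(1753*9 + X(94)) + o = (1753*9 + sqrt(2)*sqrt(94)) - 1200 = (15777 + 2*sqrt(47)) - 1200 = 14577 + 2*sqrt(47)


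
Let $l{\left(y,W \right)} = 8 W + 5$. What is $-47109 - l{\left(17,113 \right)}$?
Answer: $-48018$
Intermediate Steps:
$l{\left(y,W \right)} = 5 + 8 W$
$-47109 - l{\left(17,113 \right)} = -47109 - \left(5 + 8 \cdot 113\right) = -47109 - \left(5 + 904\right) = -47109 - 909 = -48018$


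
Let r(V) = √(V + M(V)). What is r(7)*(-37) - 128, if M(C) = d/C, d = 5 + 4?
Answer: -128 - 37*√406/7 ≈ -234.50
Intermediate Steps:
d = 9
M(C) = 9/C
r(V) = √(V + 9/V)
r(7)*(-37) - 128 = √(7 + 9/7)*(-37) - 128 = √(58/7)*(-37) - 128 = (√406/7)*(-37) - 128 = -37*√406/7 - 128 = -128 - 37*√406/7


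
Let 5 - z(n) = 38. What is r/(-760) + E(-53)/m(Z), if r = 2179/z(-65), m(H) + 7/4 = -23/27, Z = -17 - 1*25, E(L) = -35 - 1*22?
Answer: 155004779/7047480 ≈ 21.994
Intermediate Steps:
E(L) = -57 (E(L) = -35 - 22 = -57)
Z = -42 (Z = -17 - 25 = -42)
z(n) = -33 (z(n) = 5 - 1*38 = 5 - 38 = -33)
m(H) = -281/108 (m(H) = -7/4 - 23/27 = -281/108)
r = -2179/33 (r = 2179/(-33) = 2179*(-1/33) = -2179/33 ≈ -66.030)
r/(-760) + E(-53)/m(Z) = -2179/33/(-760) - 57/(-281/108) = -2179/33*(-1/760) - 57*(-108/281) = 2179/25080 + 6156/281 = 155004779/7047480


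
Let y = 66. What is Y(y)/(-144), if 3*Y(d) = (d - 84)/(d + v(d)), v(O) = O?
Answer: 1/3168 ≈ 0.00031566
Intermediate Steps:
Y(d) = (-84 + d)/(6*d) (Y(d) = ((d - 84)/(d + d))/3 = ((-84 + d)/((2*d)))/3 = ((-84 + d)*(1/(2*d)))/3 = ((-84 + d)/(2*d))/3 = (-84 + d)/(6*d))
Y(y)/(-144) = ((1/6)*(-84 + 66)/66)/(-144) = ((1/6)*(1/66)*(-18))*(-1/144) = -1/22*(-1/144) = 1/3168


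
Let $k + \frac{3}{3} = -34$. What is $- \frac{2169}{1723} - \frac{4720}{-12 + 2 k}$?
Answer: $\frac{3977351}{70643} \approx 56.302$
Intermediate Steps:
$k = -35$ ($k = -1 - 34 = -35$)
$- \frac{2169}{1723} - \frac{4720}{-12 + 2 k} = - \frac{2169}{1723} - \frac{4720}{-12 + 2 \left(-35\right)} = \left(-2169\right) \frac{1}{1723} - \frac{4720}{-12 - 70} = - \frac{2169}{1723} - \frac{4720}{-82} = - \frac{2169}{1723} - - \frac{2360}{41} = - \frac{2169}{1723} + \frac{2360}{41} = \frac{3977351}{70643}$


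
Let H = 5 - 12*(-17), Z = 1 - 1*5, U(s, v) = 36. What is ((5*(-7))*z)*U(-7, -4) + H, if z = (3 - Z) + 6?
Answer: -16171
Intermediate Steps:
Z = -4 (Z = 1 - 5 = -4)
H = 209 (H = 5 + 204 = 209)
z = 13 (z = (3 - 1*(-4)) + 6 = (3 + 4) + 6 = 7 + 6 = 13)
((5*(-7))*z)*U(-7, -4) + H = ((5*(-7))*13)*36 + 209 = -35*13*36 + 209 = -455*36 + 209 = -16380 + 209 = -16171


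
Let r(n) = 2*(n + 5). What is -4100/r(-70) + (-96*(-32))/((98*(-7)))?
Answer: 120662/4459 ≈ 27.060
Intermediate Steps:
r(n) = 10 + 2*n (r(n) = 2*(5 + n) = 10 + 2*n)
-4100/r(-70) + (-96*(-32))/((98*(-7))) = -4100/(10 + 2*(-70)) + (-96*(-32))/((98*(-7))) = -4100/(10 - 140) + 3072/(-686) = -4100/(-130) + 3072*(-1/686) = -4100*(-1/130) - 1536/343 = 410/13 - 1536/343 = 120662/4459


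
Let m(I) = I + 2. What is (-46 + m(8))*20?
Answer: -720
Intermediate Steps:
m(I) = 2 + I
(-46 + m(8))*20 = (-46 + (2 + 8))*20 = (-46 + 10)*20 = -36*20 = -720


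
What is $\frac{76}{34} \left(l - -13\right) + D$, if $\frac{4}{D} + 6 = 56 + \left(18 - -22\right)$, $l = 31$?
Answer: $\frac{75274}{765} \approx 98.397$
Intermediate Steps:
$D = \frac{2}{45}$ ($D = \frac{4}{-6 + \left(56 + \left(18 - -22\right)\right)} = \frac{4}{-6 + \left(56 + \left(18 + 22\right)\right)} = \frac{4}{-6 + \left(56 + 40\right)} = \frac{4}{-6 + 96} = \frac{4}{90} = 4 \cdot \frac{1}{90} = \frac{2}{45} \approx 0.044444$)
$\frac{76}{34} \left(l - -13\right) + D = \frac{76}{34} \left(31 - -13\right) + \frac{2}{45} = 76 \cdot \frac{1}{34} \left(31 + 13\right) + \frac{2}{45} = \frac{38}{17} \cdot 44 + \frac{2}{45} = \frac{1672}{17} + \frac{2}{45} = \frac{75274}{765}$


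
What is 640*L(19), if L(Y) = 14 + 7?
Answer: 13440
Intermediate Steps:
L(Y) = 21
640*L(19) = 640*21 = 13440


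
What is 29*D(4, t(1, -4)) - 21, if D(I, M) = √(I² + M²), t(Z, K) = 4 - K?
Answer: -21 + 116*√5 ≈ 238.38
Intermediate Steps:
29*D(4, t(1, -4)) - 21 = 29*√(4² + (4 - 1*(-4))²) - 21 = 29*√(16 + (4 + 4)²) - 21 = 29*√(16 + 8²) - 21 = 29*√(16 + 64) - 21 = 29*√80 - 21 = 29*(4*√5) - 21 = 116*√5 - 21 = -21 + 116*√5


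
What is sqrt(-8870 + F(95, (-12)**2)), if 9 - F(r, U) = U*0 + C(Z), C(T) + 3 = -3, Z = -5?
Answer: I*sqrt(8855) ≈ 94.101*I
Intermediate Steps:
C(T) = -6 (C(T) = -3 - 3 = -6)
F(r, U) = 15 (F(r, U) = 9 - (U*0 - 6) = 9 - (0 - 6) = 9 - 1*(-6) = 9 + 6 = 15)
sqrt(-8870 + F(95, (-12)**2)) = sqrt(-8870 + 15) = sqrt(-8855) = I*sqrt(8855)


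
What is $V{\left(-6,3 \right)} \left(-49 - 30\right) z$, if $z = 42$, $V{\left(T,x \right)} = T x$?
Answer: $59724$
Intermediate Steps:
$V{\left(-6,3 \right)} \left(-49 - 30\right) z = \left(-6\right) 3 \left(-49 - 30\right) 42 = \left(-18\right) \left(-79\right) 42 = 1422 \cdot 42 = 59724$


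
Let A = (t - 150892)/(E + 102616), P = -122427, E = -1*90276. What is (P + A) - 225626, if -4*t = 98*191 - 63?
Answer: -17180518303/49360 ≈ -3.4807e+5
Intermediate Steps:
E = -90276
t = -18655/4 (t = -(98*191 - 63)/4 = -(18718 - 63)/4 = -1/4*18655 = -18655/4 ≈ -4663.8)
A = -622223/49360 (A = (-18655/4 - 150892)/(-90276 + 102616) = -622223/4/12340 = -622223/4*1/12340 = -622223/49360 ≈ -12.606)
(P + A) - 225626 = (-122427 - 622223/49360) - 225626 = -6043618943/49360 - 225626 = -17180518303/49360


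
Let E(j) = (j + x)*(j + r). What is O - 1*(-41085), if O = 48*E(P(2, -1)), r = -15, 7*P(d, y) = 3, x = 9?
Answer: 1690029/49 ≈ 34490.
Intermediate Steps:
P(d, y) = 3/7 (P(d, y) = (1/7)*3 = 3/7)
E(j) = (-15 + j)*(9 + j) (E(j) = (j + 9)*(j - 15) = (9 + j)*(-15 + j) = (-15 + j)*(9 + j))
O = -323136/49 (O = 48*(-135 + (3/7)**2 - 6*3/7) = 48*(-135 + 9/49 - 18/7) = 48*(-6732/49) = -323136/49 ≈ -6594.6)
O - 1*(-41085) = -323136/49 - 1*(-41085) = -323136/49 + 41085 = 1690029/49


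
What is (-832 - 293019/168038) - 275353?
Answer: -46409868049/168038 ≈ -2.7619e+5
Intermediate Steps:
(-832 - 293019/168038) - 275353 = -140100635/168038 - 275353 = -46409868049/168038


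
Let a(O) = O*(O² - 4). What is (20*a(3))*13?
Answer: 3900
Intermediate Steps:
a(O) = O*(-4 + O²)
(20*a(3))*13 = (20*(3*(-4 + 3²)))*13 = (20*(3*(-4 + 9)))*13 = (20*(3*5))*13 = (20*15)*13 = 300*13 = 3900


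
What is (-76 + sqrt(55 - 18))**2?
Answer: (76 - sqrt(37))**2 ≈ 4888.4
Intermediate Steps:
(-76 + sqrt(55 - 18))**2 = (-76 + sqrt(37))**2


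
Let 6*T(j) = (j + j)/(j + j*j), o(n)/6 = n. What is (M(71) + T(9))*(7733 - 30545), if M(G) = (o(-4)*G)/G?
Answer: 2733638/5 ≈ 5.4673e+5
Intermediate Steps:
o(n) = 6*n
T(j) = j/(3*(j + j**2)) (T(j) = ((j + j)/(j + j*j))/6 = ((2*j)/(j + j**2))/6 = (2*j/(j + j**2))/6 = j/(3*(j + j**2)))
M(G) = -24 (M(G) = ((6*(-4))*G)/G = (-24*G)/G = -24)
(M(71) + T(9))*(7733 - 30545) = (-24 + 1/(3*(1 + 9)))*(7733 - 30545) = (-24 + (1/3)/10)*(-22812) = (-24 + (1/3)*(1/10))*(-22812) = (-24 + 1/30)*(-22812) = -719/30*(-22812) = 2733638/5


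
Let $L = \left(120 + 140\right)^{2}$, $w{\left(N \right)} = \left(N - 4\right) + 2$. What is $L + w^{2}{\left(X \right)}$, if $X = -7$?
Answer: $67681$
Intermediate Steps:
$w{\left(N \right)} = -2 + N$ ($w{\left(N \right)} = \left(-4 + N\right) + 2 = -2 + N$)
$L = 67600$ ($L = 260^{2} = 67600$)
$L + w^{2}{\left(X \right)} = 67600 + \left(-2 - 7\right)^{2} = 67600 + \left(-9\right)^{2} = 67600 + 81 = 67681$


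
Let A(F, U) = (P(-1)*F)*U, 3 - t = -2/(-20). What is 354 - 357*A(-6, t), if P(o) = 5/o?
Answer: -30705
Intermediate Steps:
t = 29/10 (t = 3 - (-2)/(-20) = 3 - (-2)*(-1)/20 = 3 - 1*1/10 = 3 - 1/10 = 29/10 ≈ 2.9000)
A(F, U) = -5*F*U (A(F, U) = ((5/(-1))*F)*U = ((5*(-1))*F)*U = (-5*F)*U = -5*F*U)
354 - 357*A(-6, t) = 354 - (-1785)*(-6)*29/10 = 354 - 357*87 = 354 - 31059 = -30705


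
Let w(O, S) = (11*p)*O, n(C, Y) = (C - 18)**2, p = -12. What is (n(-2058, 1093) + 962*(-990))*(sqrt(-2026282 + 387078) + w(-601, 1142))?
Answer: 266348939472 + 6714792*I*sqrt(409801) ≈ 2.6635e+11 + 4.2985e+9*I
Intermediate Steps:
n(C, Y) = (-18 + C)**2
w(O, S) = -132*O (w(O, S) = (11*(-12))*O = -132*O)
(n(-2058, 1093) + 962*(-990))*(sqrt(-2026282 + 387078) + w(-601, 1142)) = ((-18 - 2058)**2 + 962*(-990))*(sqrt(-2026282 + 387078) - 132*(-601)) = ((-2076)**2 - 952380)*(sqrt(-1639204) + 79332) = (4309776 - 952380)*(2*I*sqrt(409801) + 79332) = 3357396*(79332 + 2*I*sqrt(409801)) = 266348939472 + 6714792*I*sqrt(409801)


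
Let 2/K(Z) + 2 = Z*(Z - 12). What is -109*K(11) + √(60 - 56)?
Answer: 244/13 ≈ 18.769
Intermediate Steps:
K(Z) = 2/(-2 + Z*(-12 + Z)) (K(Z) = 2/(-2 + Z*(Z - 12)) = 2/(-2 + Z*(-12 + Z)))
-109*K(11) + √(60 - 56) = -218/(-2 + 11² - 12*11) + √(60 - 56) = -218/(-2 + 121 - 132) + √4 = -218/(-13) + 2 = -218*(-1)/13 + 2 = -109*(-2/13) + 2 = 218/13 + 2 = 244/13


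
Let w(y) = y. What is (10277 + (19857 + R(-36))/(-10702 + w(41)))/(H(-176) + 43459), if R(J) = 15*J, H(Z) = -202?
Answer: 109543780/461162877 ≈ 0.23754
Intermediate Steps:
(10277 + (19857 + R(-36))/(-10702 + w(41)))/(H(-176) + 43459) = (10277 + (19857 + 15*(-36))/(-10702 + 41))/(-202 + 43459) = (10277 + (19857 - 540)/(-10661))/43257 = (10277 + 19317*(-1/10661))*(1/43257) = (10277 - 19317/10661)*(1/43257) = (109543780/10661)*(1/43257) = 109543780/461162877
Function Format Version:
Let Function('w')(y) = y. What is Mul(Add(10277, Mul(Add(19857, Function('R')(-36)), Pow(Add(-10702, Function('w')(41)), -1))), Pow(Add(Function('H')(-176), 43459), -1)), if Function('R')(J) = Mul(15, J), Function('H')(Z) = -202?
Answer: Rational(109543780, 461162877) ≈ 0.23754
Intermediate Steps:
Mul(Add(10277, Mul(Add(19857, Function('R')(-36)), Pow(Add(-10702, Function('w')(41)), -1))), Pow(Add(Function('H')(-176), 43459), -1)) = Mul(Add(10277, Mul(Add(19857, Mul(15, -36)), Pow(Add(-10702, 41), -1))), Pow(Add(-202, 43459), -1)) = Mul(Add(10277, Mul(Add(19857, -540), Pow(-10661, -1))), Pow(43257, -1)) = Mul(Add(10277, Mul(19317, Rational(-1, 10661))), Rational(1, 43257)) = Mul(Add(10277, Rational(-19317, 10661)), Rational(1, 43257)) = Mul(Rational(109543780, 10661), Rational(1, 43257)) = Rational(109543780, 461162877)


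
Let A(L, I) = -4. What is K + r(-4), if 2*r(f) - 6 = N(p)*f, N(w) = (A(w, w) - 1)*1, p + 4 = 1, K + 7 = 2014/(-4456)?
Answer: 12361/2228 ≈ 5.5480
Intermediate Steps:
K = -16603/2228 (K = -7 + 2014/(-4456) = -7 + 2014*(-1/4456) = -7 - 1007/2228 = -16603/2228 ≈ -7.4520)
p = -3 (p = -4 + 1 = -3)
N(w) = -5 (N(w) = (-4 - 1)*1 = -5*1 = -5)
r(f) = 3 - 5*f/2 (r(f) = 3 + (-5*f)/2 = 3 - 5*f/2)
K + r(-4) = -16603/2228 + (3 - 5/2*(-4)) = -16603/2228 + (3 + 10) = -16603/2228 + 13 = 12361/2228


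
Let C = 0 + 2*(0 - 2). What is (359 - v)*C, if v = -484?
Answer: -3372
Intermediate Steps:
C = -4 (C = 0 + 2*(-2) = 0 - 4 = -4)
(359 - v)*C = (359 - 1*(-484))*(-4) = (359 + 484)*(-4) = 843*(-4) = -3372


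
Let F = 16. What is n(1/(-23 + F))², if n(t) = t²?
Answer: 1/2401 ≈ 0.00041649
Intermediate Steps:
n(1/(-23 + F))² = ((1/(-23 + 16))²)² = ((1/(-7))²)² = ((-⅐)²)² = (1/49)² = 1/2401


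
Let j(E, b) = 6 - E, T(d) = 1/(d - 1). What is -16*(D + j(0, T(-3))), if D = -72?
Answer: 1056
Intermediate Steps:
T(d) = 1/(-1 + d)
-16*(D + j(0, T(-3))) = -16*(-72 + (6 - 1*0)) = -16*(-72 + (6 + 0)) = -16*(-72 + 6) = -16*(-66) = 1056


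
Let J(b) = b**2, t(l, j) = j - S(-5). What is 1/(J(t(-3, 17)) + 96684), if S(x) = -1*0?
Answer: 1/96973 ≈ 1.0312e-5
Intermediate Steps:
S(x) = 0
t(l, j) = j (t(l, j) = j - 1*0 = j + 0 = j)
1/(J(t(-3, 17)) + 96684) = 1/(17**2 + 96684) = 1/(289 + 96684) = 1/96973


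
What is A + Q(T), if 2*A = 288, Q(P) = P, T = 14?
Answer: 158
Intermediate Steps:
A = 144 (A = (1/2)*288 = 144)
A + Q(T) = 144 + 14 = 158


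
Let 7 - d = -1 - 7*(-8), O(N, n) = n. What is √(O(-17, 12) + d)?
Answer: 6*I ≈ 6.0*I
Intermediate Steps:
d = -48 (d = 7 - (-1 - 7*(-8)) = 7 - (-1 + 56) = 7 - 1*55 = 7 - 55 = -48)
√(O(-17, 12) + d) = √(12 - 48) = √(-36) = 6*I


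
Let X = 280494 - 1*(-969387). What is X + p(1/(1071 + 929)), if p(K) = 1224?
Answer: 1251105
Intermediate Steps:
X = 1249881 (X = 280494 + 969387 = 1249881)
X + p(1/(1071 + 929)) = 1249881 + 1224 = 1251105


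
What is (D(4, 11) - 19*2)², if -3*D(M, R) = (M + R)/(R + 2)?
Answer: 249001/169 ≈ 1473.4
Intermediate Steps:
D(M, R) = -(M + R)/(3*(2 + R)) (D(M, R) = -(M + R)/(3*(R + 2)) = -(M + R)/(3*(2 + R)))
(D(4, 11) - 19*2)² = ((-1*4 - 1*11)/(3*(2 + 11)) - 19*2)² = ((⅓)*(-4 - 11)/13 - 38)² = ((⅓)*(1/13)*(-15) - 38)² = (-5/13 - 38)² = (-499/13)² = 249001/169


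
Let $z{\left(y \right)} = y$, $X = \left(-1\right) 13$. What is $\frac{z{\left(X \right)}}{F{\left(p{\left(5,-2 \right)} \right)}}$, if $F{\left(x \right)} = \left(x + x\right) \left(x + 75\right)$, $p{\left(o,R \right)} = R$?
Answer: $\frac{13}{292} \approx 0.044521$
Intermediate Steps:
$X = -13$
$F{\left(x \right)} = 2 x \left(75 + x\right)$
$\frac{z{\left(X \right)}}{F{\left(p{\left(5,-2 \right)} \right)}} = - \frac{13}{2 \left(-2\right) \left(75 - 2\right)} = - \frac{13}{2 \left(-2\right) 73} = - \frac{13}{-292} = \left(-13\right) \left(- \frac{1}{292}\right) = \frac{13}{292}$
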